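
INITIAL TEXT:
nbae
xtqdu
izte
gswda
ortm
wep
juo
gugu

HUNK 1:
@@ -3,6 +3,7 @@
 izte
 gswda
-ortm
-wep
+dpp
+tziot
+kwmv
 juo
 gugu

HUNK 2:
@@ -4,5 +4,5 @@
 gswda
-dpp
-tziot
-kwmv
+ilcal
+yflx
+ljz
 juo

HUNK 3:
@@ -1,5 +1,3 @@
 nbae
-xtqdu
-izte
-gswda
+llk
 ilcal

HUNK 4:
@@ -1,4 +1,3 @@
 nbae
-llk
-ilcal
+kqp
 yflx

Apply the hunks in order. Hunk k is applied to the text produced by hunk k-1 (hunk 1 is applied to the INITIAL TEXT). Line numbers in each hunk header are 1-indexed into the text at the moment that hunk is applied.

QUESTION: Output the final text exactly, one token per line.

Answer: nbae
kqp
yflx
ljz
juo
gugu

Derivation:
Hunk 1: at line 3 remove [ortm,wep] add [dpp,tziot,kwmv] -> 9 lines: nbae xtqdu izte gswda dpp tziot kwmv juo gugu
Hunk 2: at line 4 remove [dpp,tziot,kwmv] add [ilcal,yflx,ljz] -> 9 lines: nbae xtqdu izte gswda ilcal yflx ljz juo gugu
Hunk 3: at line 1 remove [xtqdu,izte,gswda] add [llk] -> 7 lines: nbae llk ilcal yflx ljz juo gugu
Hunk 4: at line 1 remove [llk,ilcal] add [kqp] -> 6 lines: nbae kqp yflx ljz juo gugu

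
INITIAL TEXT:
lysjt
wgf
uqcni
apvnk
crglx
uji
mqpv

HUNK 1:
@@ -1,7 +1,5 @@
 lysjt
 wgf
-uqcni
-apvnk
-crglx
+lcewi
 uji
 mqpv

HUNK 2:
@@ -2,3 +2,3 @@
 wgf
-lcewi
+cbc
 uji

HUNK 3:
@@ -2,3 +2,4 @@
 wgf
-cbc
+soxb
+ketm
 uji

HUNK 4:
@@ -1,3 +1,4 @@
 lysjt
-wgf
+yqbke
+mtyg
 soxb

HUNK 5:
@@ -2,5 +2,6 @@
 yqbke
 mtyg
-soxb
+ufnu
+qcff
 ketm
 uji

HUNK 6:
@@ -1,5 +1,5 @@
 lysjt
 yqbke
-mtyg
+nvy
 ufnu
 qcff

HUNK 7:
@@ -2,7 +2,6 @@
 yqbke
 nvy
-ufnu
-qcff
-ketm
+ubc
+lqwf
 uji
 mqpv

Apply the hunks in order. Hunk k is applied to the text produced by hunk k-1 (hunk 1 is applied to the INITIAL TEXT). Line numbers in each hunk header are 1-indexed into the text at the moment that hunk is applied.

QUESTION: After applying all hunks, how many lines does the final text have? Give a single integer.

Answer: 7

Derivation:
Hunk 1: at line 1 remove [uqcni,apvnk,crglx] add [lcewi] -> 5 lines: lysjt wgf lcewi uji mqpv
Hunk 2: at line 2 remove [lcewi] add [cbc] -> 5 lines: lysjt wgf cbc uji mqpv
Hunk 3: at line 2 remove [cbc] add [soxb,ketm] -> 6 lines: lysjt wgf soxb ketm uji mqpv
Hunk 4: at line 1 remove [wgf] add [yqbke,mtyg] -> 7 lines: lysjt yqbke mtyg soxb ketm uji mqpv
Hunk 5: at line 2 remove [soxb] add [ufnu,qcff] -> 8 lines: lysjt yqbke mtyg ufnu qcff ketm uji mqpv
Hunk 6: at line 1 remove [mtyg] add [nvy] -> 8 lines: lysjt yqbke nvy ufnu qcff ketm uji mqpv
Hunk 7: at line 2 remove [ufnu,qcff,ketm] add [ubc,lqwf] -> 7 lines: lysjt yqbke nvy ubc lqwf uji mqpv
Final line count: 7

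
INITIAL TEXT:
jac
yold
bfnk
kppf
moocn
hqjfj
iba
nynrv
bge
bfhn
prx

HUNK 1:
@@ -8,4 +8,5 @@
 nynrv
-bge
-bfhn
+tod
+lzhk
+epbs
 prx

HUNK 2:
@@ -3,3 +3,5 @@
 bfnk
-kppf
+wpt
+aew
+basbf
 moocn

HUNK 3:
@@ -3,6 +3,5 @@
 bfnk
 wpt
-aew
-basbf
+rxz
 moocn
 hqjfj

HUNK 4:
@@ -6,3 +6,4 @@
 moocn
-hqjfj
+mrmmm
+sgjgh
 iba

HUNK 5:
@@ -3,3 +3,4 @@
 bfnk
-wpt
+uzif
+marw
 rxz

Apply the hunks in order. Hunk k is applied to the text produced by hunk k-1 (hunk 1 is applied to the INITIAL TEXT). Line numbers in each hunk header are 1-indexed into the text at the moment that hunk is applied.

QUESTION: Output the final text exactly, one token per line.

Answer: jac
yold
bfnk
uzif
marw
rxz
moocn
mrmmm
sgjgh
iba
nynrv
tod
lzhk
epbs
prx

Derivation:
Hunk 1: at line 8 remove [bge,bfhn] add [tod,lzhk,epbs] -> 12 lines: jac yold bfnk kppf moocn hqjfj iba nynrv tod lzhk epbs prx
Hunk 2: at line 3 remove [kppf] add [wpt,aew,basbf] -> 14 lines: jac yold bfnk wpt aew basbf moocn hqjfj iba nynrv tod lzhk epbs prx
Hunk 3: at line 3 remove [aew,basbf] add [rxz] -> 13 lines: jac yold bfnk wpt rxz moocn hqjfj iba nynrv tod lzhk epbs prx
Hunk 4: at line 6 remove [hqjfj] add [mrmmm,sgjgh] -> 14 lines: jac yold bfnk wpt rxz moocn mrmmm sgjgh iba nynrv tod lzhk epbs prx
Hunk 5: at line 3 remove [wpt] add [uzif,marw] -> 15 lines: jac yold bfnk uzif marw rxz moocn mrmmm sgjgh iba nynrv tod lzhk epbs prx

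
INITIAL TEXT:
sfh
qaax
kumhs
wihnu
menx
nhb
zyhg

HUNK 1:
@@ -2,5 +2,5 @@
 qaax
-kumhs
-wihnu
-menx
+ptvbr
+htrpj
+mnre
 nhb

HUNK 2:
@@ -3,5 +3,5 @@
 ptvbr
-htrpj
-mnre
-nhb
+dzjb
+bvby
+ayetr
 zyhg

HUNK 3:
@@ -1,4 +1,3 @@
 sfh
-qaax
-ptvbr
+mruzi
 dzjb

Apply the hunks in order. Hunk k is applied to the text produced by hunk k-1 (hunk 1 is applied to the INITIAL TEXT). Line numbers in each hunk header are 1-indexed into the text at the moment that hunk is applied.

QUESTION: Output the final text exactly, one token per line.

Answer: sfh
mruzi
dzjb
bvby
ayetr
zyhg

Derivation:
Hunk 1: at line 2 remove [kumhs,wihnu,menx] add [ptvbr,htrpj,mnre] -> 7 lines: sfh qaax ptvbr htrpj mnre nhb zyhg
Hunk 2: at line 3 remove [htrpj,mnre,nhb] add [dzjb,bvby,ayetr] -> 7 lines: sfh qaax ptvbr dzjb bvby ayetr zyhg
Hunk 3: at line 1 remove [qaax,ptvbr] add [mruzi] -> 6 lines: sfh mruzi dzjb bvby ayetr zyhg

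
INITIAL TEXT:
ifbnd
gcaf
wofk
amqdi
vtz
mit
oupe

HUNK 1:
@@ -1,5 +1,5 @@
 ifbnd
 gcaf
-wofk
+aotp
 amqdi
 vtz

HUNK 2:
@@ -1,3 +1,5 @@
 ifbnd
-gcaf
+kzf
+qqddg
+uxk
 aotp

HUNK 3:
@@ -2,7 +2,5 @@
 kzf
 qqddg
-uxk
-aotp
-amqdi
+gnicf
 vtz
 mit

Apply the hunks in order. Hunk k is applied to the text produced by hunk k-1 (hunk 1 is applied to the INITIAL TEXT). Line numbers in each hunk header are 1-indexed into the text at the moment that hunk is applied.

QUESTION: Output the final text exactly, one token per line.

Answer: ifbnd
kzf
qqddg
gnicf
vtz
mit
oupe

Derivation:
Hunk 1: at line 1 remove [wofk] add [aotp] -> 7 lines: ifbnd gcaf aotp amqdi vtz mit oupe
Hunk 2: at line 1 remove [gcaf] add [kzf,qqddg,uxk] -> 9 lines: ifbnd kzf qqddg uxk aotp amqdi vtz mit oupe
Hunk 3: at line 2 remove [uxk,aotp,amqdi] add [gnicf] -> 7 lines: ifbnd kzf qqddg gnicf vtz mit oupe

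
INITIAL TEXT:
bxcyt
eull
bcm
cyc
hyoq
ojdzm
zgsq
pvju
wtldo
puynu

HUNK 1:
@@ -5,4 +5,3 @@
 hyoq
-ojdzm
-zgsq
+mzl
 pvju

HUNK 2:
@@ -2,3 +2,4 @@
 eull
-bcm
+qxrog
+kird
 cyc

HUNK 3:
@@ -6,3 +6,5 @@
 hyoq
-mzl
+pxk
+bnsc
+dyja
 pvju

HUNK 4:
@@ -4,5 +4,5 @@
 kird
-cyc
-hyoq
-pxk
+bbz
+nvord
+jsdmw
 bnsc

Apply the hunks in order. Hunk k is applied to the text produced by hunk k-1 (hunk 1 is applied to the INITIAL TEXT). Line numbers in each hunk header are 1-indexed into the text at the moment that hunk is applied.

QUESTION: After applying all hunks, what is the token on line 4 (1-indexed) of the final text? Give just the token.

Hunk 1: at line 5 remove [ojdzm,zgsq] add [mzl] -> 9 lines: bxcyt eull bcm cyc hyoq mzl pvju wtldo puynu
Hunk 2: at line 2 remove [bcm] add [qxrog,kird] -> 10 lines: bxcyt eull qxrog kird cyc hyoq mzl pvju wtldo puynu
Hunk 3: at line 6 remove [mzl] add [pxk,bnsc,dyja] -> 12 lines: bxcyt eull qxrog kird cyc hyoq pxk bnsc dyja pvju wtldo puynu
Hunk 4: at line 4 remove [cyc,hyoq,pxk] add [bbz,nvord,jsdmw] -> 12 lines: bxcyt eull qxrog kird bbz nvord jsdmw bnsc dyja pvju wtldo puynu
Final line 4: kird

Answer: kird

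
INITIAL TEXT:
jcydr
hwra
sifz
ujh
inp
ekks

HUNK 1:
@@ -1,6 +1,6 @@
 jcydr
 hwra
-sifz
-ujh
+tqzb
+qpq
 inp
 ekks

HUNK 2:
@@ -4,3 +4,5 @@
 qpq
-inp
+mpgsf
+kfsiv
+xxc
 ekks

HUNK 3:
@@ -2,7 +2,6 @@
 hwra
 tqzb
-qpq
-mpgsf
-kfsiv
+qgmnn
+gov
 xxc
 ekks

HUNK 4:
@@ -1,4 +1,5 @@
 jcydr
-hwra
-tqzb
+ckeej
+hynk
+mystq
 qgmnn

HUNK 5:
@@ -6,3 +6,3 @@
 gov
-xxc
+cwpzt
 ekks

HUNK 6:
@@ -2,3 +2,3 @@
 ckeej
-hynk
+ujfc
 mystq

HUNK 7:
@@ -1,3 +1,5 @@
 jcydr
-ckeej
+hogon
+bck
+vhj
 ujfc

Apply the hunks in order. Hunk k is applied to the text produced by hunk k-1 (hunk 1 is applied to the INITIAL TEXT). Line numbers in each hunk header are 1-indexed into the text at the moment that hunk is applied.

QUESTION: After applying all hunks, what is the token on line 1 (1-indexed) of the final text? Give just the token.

Answer: jcydr

Derivation:
Hunk 1: at line 1 remove [sifz,ujh] add [tqzb,qpq] -> 6 lines: jcydr hwra tqzb qpq inp ekks
Hunk 2: at line 4 remove [inp] add [mpgsf,kfsiv,xxc] -> 8 lines: jcydr hwra tqzb qpq mpgsf kfsiv xxc ekks
Hunk 3: at line 2 remove [qpq,mpgsf,kfsiv] add [qgmnn,gov] -> 7 lines: jcydr hwra tqzb qgmnn gov xxc ekks
Hunk 4: at line 1 remove [hwra,tqzb] add [ckeej,hynk,mystq] -> 8 lines: jcydr ckeej hynk mystq qgmnn gov xxc ekks
Hunk 5: at line 6 remove [xxc] add [cwpzt] -> 8 lines: jcydr ckeej hynk mystq qgmnn gov cwpzt ekks
Hunk 6: at line 2 remove [hynk] add [ujfc] -> 8 lines: jcydr ckeej ujfc mystq qgmnn gov cwpzt ekks
Hunk 7: at line 1 remove [ckeej] add [hogon,bck,vhj] -> 10 lines: jcydr hogon bck vhj ujfc mystq qgmnn gov cwpzt ekks
Final line 1: jcydr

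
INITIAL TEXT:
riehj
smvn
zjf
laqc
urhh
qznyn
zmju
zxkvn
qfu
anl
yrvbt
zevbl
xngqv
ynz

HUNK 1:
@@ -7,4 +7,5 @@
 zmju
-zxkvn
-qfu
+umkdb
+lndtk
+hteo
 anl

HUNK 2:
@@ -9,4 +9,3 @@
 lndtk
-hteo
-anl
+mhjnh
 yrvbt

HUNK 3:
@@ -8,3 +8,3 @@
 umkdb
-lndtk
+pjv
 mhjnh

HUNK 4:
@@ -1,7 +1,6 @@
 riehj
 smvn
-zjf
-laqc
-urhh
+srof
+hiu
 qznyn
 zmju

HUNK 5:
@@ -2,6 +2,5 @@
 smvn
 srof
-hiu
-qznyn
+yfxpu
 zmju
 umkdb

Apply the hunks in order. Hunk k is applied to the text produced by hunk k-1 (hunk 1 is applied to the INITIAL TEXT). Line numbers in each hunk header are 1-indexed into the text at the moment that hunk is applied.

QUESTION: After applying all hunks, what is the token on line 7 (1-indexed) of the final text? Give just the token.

Hunk 1: at line 7 remove [zxkvn,qfu] add [umkdb,lndtk,hteo] -> 15 lines: riehj smvn zjf laqc urhh qznyn zmju umkdb lndtk hteo anl yrvbt zevbl xngqv ynz
Hunk 2: at line 9 remove [hteo,anl] add [mhjnh] -> 14 lines: riehj smvn zjf laqc urhh qznyn zmju umkdb lndtk mhjnh yrvbt zevbl xngqv ynz
Hunk 3: at line 8 remove [lndtk] add [pjv] -> 14 lines: riehj smvn zjf laqc urhh qznyn zmju umkdb pjv mhjnh yrvbt zevbl xngqv ynz
Hunk 4: at line 1 remove [zjf,laqc,urhh] add [srof,hiu] -> 13 lines: riehj smvn srof hiu qznyn zmju umkdb pjv mhjnh yrvbt zevbl xngqv ynz
Hunk 5: at line 2 remove [hiu,qznyn] add [yfxpu] -> 12 lines: riehj smvn srof yfxpu zmju umkdb pjv mhjnh yrvbt zevbl xngqv ynz
Final line 7: pjv

Answer: pjv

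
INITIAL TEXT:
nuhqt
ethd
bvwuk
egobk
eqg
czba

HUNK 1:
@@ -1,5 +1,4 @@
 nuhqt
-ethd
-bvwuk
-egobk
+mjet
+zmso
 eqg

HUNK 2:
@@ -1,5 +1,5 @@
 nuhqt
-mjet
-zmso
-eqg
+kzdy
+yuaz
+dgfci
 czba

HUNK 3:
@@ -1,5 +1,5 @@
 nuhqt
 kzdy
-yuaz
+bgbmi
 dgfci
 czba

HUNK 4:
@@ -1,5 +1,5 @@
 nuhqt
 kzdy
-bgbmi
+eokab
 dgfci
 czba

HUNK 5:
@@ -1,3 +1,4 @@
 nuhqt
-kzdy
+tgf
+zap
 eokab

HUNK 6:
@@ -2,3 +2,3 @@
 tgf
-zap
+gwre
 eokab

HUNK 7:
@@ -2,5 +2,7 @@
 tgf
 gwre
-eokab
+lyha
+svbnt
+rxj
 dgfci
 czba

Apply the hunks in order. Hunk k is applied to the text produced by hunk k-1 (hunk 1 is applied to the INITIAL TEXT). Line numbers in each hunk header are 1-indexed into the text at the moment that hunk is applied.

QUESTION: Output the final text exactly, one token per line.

Hunk 1: at line 1 remove [ethd,bvwuk,egobk] add [mjet,zmso] -> 5 lines: nuhqt mjet zmso eqg czba
Hunk 2: at line 1 remove [mjet,zmso,eqg] add [kzdy,yuaz,dgfci] -> 5 lines: nuhqt kzdy yuaz dgfci czba
Hunk 3: at line 1 remove [yuaz] add [bgbmi] -> 5 lines: nuhqt kzdy bgbmi dgfci czba
Hunk 4: at line 1 remove [bgbmi] add [eokab] -> 5 lines: nuhqt kzdy eokab dgfci czba
Hunk 5: at line 1 remove [kzdy] add [tgf,zap] -> 6 lines: nuhqt tgf zap eokab dgfci czba
Hunk 6: at line 2 remove [zap] add [gwre] -> 6 lines: nuhqt tgf gwre eokab dgfci czba
Hunk 7: at line 2 remove [eokab] add [lyha,svbnt,rxj] -> 8 lines: nuhqt tgf gwre lyha svbnt rxj dgfci czba

Answer: nuhqt
tgf
gwre
lyha
svbnt
rxj
dgfci
czba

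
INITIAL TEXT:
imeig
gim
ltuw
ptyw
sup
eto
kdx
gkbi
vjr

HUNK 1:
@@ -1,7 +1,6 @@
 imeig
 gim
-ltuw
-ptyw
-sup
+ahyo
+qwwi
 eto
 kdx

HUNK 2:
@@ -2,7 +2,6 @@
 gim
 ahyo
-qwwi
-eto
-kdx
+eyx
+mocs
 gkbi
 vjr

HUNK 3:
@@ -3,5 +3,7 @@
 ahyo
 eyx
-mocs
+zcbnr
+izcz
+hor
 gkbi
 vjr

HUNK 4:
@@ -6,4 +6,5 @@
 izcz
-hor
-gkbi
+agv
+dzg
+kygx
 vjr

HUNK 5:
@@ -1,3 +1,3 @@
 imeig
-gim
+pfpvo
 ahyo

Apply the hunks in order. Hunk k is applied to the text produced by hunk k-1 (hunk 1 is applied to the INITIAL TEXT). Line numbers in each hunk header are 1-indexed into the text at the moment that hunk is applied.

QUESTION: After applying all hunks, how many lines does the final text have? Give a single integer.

Answer: 10

Derivation:
Hunk 1: at line 1 remove [ltuw,ptyw,sup] add [ahyo,qwwi] -> 8 lines: imeig gim ahyo qwwi eto kdx gkbi vjr
Hunk 2: at line 2 remove [qwwi,eto,kdx] add [eyx,mocs] -> 7 lines: imeig gim ahyo eyx mocs gkbi vjr
Hunk 3: at line 3 remove [mocs] add [zcbnr,izcz,hor] -> 9 lines: imeig gim ahyo eyx zcbnr izcz hor gkbi vjr
Hunk 4: at line 6 remove [hor,gkbi] add [agv,dzg,kygx] -> 10 lines: imeig gim ahyo eyx zcbnr izcz agv dzg kygx vjr
Hunk 5: at line 1 remove [gim] add [pfpvo] -> 10 lines: imeig pfpvo ahyo eyx zcbnr izcz agv dzg kygx vjr
Final line count: 10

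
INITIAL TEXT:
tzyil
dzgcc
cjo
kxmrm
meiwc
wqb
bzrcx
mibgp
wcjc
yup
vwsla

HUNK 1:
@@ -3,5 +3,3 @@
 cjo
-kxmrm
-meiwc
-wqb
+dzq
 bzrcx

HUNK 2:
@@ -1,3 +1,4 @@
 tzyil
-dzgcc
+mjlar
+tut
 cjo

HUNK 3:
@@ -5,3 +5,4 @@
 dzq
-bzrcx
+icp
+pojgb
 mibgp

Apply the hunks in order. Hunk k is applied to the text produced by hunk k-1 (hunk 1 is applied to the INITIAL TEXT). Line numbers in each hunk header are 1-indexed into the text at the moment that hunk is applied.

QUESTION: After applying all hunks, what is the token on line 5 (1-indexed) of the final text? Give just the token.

Answer: dzq

Derivation:
Hunk 1: at line 3 remove [kxmrm,meiwc,wqb] add [dzq] -> 9 lines: tzyil dzgcc cjo dzq bzrcx mibgp wcjc yup vwsla
Hunk 2: at line 1 remove [dzgcc] add [mjlar,tut] -> 10 lines: tzyil mjlar tut cjo dzq bzrcx mibgp wcjc yup vwsla
Hunk 3: at line 5 remove [bzrcx] add [icp,pojgb] -> 11 lines: tzyil mjlar tut cjo dzq icp pojgb mibgp wcjc yup vwsla
Final line 5: dzq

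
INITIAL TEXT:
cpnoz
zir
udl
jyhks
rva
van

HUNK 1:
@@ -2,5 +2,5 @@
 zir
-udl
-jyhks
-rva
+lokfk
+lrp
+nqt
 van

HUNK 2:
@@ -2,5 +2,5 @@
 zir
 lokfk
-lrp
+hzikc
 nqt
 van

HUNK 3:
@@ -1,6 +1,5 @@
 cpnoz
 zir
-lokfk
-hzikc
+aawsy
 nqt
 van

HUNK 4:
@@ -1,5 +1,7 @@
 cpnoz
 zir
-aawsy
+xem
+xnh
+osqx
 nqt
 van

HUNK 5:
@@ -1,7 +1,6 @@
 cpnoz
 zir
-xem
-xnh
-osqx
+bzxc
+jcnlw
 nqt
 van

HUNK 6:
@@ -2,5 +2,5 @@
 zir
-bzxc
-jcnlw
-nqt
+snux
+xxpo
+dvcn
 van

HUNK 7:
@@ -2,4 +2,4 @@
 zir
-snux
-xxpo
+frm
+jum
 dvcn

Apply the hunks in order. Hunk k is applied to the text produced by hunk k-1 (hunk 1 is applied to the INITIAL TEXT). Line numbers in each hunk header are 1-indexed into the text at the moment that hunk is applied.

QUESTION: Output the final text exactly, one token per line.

Hunk 1: at line 2 remove [udl,jyhks,rva] add [lokfk,lrp,nqt] -> 6 lines: cpnoz zir lokfk lrp nqt van
Hunk 2: at line 2 remove [lrp] add [hzikc] -> 6 lines: cpnoz zir lokfk hzikc nqt van
Hunk 3: at line 1 remove [lokfk,hzikc] add [aawsy] -> 5 lines: cpnoz zir aawsy nqt van
Hunk 4: at line 1 remove [aawsy] add [xem,xnh,osqx] -> 7 lines: cpnoz zir xem xnh osqx nqt van
Hunk 5: at line 1 remove [xem,xnh,osqx] add [bzxc,jcnlw] -> 6 lines: cpnoz zir bzxc jcnlw nqt van
Hunk 6: at line 2 remove [bzxc,jcnlw,nqt] add [snux,xxpo,dvcn] -> 6 lines: cpnoz zir snux xxpo dvcn van
Hunk 7: at line 2 remove [snux,xxpo] add [frm,jum] -> 6 lines: cpnoz zir frm jum dvcn van

Answer: cpnoz
zir
frm
jum
dvcn
van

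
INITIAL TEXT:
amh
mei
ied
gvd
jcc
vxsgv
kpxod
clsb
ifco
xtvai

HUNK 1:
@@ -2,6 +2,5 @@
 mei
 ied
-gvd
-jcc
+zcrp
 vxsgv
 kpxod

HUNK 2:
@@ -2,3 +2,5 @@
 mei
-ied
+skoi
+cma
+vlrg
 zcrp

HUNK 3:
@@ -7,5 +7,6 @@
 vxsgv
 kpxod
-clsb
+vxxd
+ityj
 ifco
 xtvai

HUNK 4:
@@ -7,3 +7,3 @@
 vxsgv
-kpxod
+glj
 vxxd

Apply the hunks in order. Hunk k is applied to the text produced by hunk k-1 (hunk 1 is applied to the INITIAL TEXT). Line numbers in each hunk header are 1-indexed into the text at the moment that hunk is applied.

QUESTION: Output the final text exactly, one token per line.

Hunk 1: at line 2 remove [gvd,jcc] add [zcrp] -> 9 lines: amh mei ied zcrp vxsgv kpxod clsb ifco xtvai
Hunk 2: at line 2 remove [ied] add [skoi,cma,vlrg] -> 11 lines: amh mei skoi cma vlrg zcrp vxsgv kpxod clsb ifco xtvai
Hunk 3: at line 7 remove [clsb] add [vxxd,ityj] -> 12 lines: amh mei skoi cma vlrg zcrp vxsgv kpxod vxxd ityj ifco xtvai
Hunk 4: at line 7 remove [kpxod] add [glj] -> 12 lines: amh mei skoi cma vlrg zcrp vxsgv glj vxxd ityj ifco xtvai

Answer: amh
mei
skoi
cma
vlrg
zcrp
vxsgv
glj
vxxd
ityj
ifco
xtvai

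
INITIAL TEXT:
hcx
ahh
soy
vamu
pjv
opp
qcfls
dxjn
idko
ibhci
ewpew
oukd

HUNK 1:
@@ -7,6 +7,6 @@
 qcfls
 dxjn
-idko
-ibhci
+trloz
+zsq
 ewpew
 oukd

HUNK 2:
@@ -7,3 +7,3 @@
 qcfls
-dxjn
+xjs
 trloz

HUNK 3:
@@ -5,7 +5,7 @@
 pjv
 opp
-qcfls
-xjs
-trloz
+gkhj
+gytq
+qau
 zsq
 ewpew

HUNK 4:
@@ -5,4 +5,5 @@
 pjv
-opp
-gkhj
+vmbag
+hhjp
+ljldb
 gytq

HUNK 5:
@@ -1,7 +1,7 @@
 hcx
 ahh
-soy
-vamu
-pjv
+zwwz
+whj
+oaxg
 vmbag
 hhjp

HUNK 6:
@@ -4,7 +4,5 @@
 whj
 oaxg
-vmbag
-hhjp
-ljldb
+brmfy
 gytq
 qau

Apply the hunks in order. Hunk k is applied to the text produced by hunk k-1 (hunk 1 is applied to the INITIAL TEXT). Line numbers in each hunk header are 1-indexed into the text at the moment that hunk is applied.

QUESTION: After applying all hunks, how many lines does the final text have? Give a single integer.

Hunk 1: at line 7 remove [idko,ibhci] add [trloz,zsq] -> 12 lines: hcx ahh soy vamu pjv opp qcfls dxjn trloz zsq ewpew oukd
Hunk 2: at line 7 remove [dxjn] add [xjs] -> 12 lines: hcx ahh soy vamu pjv opp qcfls xjs trloz zsq ewpew oukd
Hunk 3: at line 5 remove [qcfls,xjs,trloz] add [gkhj,gytq,qau] -> 12 lines: hcx ahh soy vamu pjv opp gkhj gytq qau zsq ewpew oukd
Hunk 4: at line 5 remove [opp,gkhj] add [vmbag,hhjp,ljldb] -> 13 lines: hcx ahh soy vamu pjv vmbag hhjp ljldb gytq qau zsq ewpew oukd
Hunk 5: at line 1 remove [soy,vamu,pjv] add [zwwz,whj,oaxg] -> 13 lines: hcx ahh zwwz whj oaxg vmbag hhjp ljldb gytq qau zsq ewpew oukd
Hunk 6: at line 4 remove [vmbag,hhjp,ljldb] add [brmfy] -> 11 lines: hcx ahh zwwz whj oaxg brmfy gytq qau zsq ewpew oukd
Final line count: 11

Answer: 11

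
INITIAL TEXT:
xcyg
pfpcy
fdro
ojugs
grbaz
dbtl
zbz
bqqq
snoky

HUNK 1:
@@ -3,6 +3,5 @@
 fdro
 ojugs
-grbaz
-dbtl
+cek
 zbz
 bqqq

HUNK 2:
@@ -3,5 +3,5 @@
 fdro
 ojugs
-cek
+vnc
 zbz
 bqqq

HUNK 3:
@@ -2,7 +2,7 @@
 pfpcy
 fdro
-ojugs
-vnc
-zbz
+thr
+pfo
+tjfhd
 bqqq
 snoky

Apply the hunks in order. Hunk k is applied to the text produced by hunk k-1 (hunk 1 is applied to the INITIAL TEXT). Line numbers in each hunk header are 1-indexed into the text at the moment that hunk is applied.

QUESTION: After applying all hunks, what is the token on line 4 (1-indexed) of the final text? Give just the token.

Hunk 1: at line 3 remove [grbaz,dbtl] add [cek] -> 8 lines: xcyg pfpcy fdro ojugs cek zbz bqqq snoky
Hunk 2: at line 3 remove [cek] add [vnc] -> 8 lines: xcyg pfpcy fdro ojugs vnc zbz bqqq snoky
Hunk 3: at line 2 remove [ojugs,vnc,zbz] add [thr,pfo,tjfhd] -> 8 lines: xcyg pfpcy fdro thr pfo tjfhd bqqq snoky
Final line 4: thr

Answer: thr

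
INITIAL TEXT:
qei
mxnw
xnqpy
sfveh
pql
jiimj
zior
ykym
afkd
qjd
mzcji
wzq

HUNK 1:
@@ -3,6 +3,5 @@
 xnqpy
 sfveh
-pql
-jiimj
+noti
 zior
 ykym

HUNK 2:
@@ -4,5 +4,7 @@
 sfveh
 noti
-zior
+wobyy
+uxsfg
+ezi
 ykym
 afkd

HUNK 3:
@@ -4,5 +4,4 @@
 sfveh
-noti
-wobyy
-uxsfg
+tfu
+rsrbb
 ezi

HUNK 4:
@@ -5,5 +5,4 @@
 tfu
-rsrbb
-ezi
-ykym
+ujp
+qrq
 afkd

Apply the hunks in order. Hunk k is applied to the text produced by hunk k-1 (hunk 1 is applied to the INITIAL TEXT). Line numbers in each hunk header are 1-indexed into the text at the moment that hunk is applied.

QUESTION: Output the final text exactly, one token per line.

Answer: qei
mxnw
xnqpy
sfveh
tfu
ujp
qrq
afkd
qjd
mzcji
wzq

Derivation:
Hunk 1: at line 3 remove [pql,jiimj] add [noti] -> 11 lines: qei mxnw xnqpy sfveh noti zior ykym afkd qjd mzcji wzq
Hunk 2: at line 4 remove [zior] add [wobyy,uxsfg,ezi] -> 13 lines: qei mxnw xnqpy sfveh noti wobyy uxsfg ezi ykym afkd qjd mzcji wzq
Hunk 3: at line 4 remove [noti,wobyy,uxsfg] add [tfu,rsrbb] -> 12 lines: qei mxnw xnqpy sfveh tfu rsrbb ezi ykym afkd qjd mzcji wzq
Hunk 4: at line 5 remove [rsrbb,ezi,ykym] add [ujp,qrq] -> 11 lines: qei mxnw xnqpy sfveh tfu ujp qrq afkd qjd mzcji wzq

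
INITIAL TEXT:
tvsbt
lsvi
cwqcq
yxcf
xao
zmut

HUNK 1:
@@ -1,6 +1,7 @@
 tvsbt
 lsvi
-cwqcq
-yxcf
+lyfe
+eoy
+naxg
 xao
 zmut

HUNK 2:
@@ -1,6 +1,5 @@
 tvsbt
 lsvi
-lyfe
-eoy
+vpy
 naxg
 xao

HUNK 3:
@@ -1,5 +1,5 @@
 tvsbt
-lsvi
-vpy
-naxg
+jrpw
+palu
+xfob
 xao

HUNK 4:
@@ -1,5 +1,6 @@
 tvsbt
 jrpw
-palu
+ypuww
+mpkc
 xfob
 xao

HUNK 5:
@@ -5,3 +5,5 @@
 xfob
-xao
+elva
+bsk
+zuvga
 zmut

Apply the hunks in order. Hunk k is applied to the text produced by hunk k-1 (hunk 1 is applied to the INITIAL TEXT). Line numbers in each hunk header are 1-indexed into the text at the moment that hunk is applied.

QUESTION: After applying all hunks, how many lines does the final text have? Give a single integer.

Hunk 1: at line 1 remove [cwqcq,yxcf] add [lyfe,eoy,naxg] -> 7 lines: tvsbt lsvi lyfe eoy naxg xao zmut
Hunk 2: at line 1 remove [lyfe,eoy] add [vpy] -> 6 lines: tvsbt lsvi vpy naxg xao zmut
Hunk 3: at line 1 remove [lsvi,vpy,naxg] add [jrpw,palu,xfob] -> 6 lines: tvsbt jrpw palu xfob xao zmut
Hunk 4: at line 1 remove [palu] add [ypuww,mpkc] -> 7 lines: tvsbt jrpw ypuww mpkc xfob xao zmut
Hunk 5: at line 5 remove [xao] add [elva,bsk,zuvga] -> 9 lines: tvsbt jrpw ypuww mpkc xfob elva bsk zuvga zmut
Final line count: 9

Answer: 9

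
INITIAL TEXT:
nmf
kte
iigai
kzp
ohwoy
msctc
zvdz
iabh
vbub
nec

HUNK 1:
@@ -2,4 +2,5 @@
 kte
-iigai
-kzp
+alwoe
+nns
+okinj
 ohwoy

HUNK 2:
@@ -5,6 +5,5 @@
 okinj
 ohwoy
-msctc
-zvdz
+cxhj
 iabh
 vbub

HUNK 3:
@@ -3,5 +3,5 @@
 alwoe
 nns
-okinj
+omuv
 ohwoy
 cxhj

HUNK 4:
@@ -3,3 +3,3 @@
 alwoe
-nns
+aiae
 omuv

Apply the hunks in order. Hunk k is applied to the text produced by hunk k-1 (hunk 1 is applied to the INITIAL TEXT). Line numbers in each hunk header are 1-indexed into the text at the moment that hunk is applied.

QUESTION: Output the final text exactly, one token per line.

Hunk 1: at line 2 remove [iigai,kzp] add [alwoe,nns,okinj] -> 11 lines: nmf kte alwoe nns okinj ohwoy msctc zvdz iabh vbub nec
Hunk 2: at line 5 remove [msctc,zvdz] add [cxhj] -> 10 lines: nmf kte alwoe nns okinj ohwoy cxhj iabh vbub nec
Hunk 3: at line 3 remove [okinj] add [omuv] -> 10 lines: nmf kte alwoe nns omuv ohwoy cxhj iabh vbub nec
Hunk 4: at line 3 remove [nns] add [aiae] -> 10 lines: nmf kte alwoe aiae omuv ohwoy cxhj iabh vbub nec

Answer: nmf
kte
alwoe
aiae
omuv
ohwoy
cxhj
iabh
vbub
nec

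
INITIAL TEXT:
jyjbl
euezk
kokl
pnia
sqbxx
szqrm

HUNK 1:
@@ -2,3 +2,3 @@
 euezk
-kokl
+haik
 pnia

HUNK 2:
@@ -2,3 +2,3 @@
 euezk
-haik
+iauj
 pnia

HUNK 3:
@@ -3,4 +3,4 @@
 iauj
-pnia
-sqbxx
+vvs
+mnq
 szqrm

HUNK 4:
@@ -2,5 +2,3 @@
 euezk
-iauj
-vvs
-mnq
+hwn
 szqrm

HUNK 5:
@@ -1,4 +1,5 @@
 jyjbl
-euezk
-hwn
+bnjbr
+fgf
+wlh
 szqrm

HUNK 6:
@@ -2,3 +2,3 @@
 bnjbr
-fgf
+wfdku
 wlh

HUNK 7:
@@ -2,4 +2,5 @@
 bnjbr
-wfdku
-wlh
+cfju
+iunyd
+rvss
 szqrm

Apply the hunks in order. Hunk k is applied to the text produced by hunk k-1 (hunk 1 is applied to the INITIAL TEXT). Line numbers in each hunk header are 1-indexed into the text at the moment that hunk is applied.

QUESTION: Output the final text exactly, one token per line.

Answer: jyjbl
bnjbr
cfju
iunyd
rvss
szqrm

Derivation:
Hunk 1: at line 2 remove [kokl] add [haik] -> 6 lines: jyjbl euezk haik pnia sqbxx szqrm
Hunk 2: at line 2 remove [haik] add [iauj] -> 6 lines: jyjbl euezk iauj pnia sqbxx szqrm
Hunk 3: at line 3 remove [pnia,sqbxx] add [vvs,mnq] -> 6 lines: jyjbl euezk iauj vvs mnq szqrm
Hunk 4: at line 2 remove [iauj,vvs,mnq] add [hwn] -> 4 lines: jyjbl euezk hwn szqrm
Hunk 5: at line 1 remove [euezk,hwn] add [bnjbr,fgf,wlh] -> 5 lines: jyjbl bnjbr fgf wlh szqrm
Hunk 6: at line 2 remove [fgf] add [wfdku] -> 5 lines: jyjbl bnjbr wfdku wlh szqrm
Hunk 7: at line 2 remove [wfdku,wlh] add [cfju,iunyd,rvss] -> 6 lines: jyjbl bnjbr cfju iunyd rvss szqrm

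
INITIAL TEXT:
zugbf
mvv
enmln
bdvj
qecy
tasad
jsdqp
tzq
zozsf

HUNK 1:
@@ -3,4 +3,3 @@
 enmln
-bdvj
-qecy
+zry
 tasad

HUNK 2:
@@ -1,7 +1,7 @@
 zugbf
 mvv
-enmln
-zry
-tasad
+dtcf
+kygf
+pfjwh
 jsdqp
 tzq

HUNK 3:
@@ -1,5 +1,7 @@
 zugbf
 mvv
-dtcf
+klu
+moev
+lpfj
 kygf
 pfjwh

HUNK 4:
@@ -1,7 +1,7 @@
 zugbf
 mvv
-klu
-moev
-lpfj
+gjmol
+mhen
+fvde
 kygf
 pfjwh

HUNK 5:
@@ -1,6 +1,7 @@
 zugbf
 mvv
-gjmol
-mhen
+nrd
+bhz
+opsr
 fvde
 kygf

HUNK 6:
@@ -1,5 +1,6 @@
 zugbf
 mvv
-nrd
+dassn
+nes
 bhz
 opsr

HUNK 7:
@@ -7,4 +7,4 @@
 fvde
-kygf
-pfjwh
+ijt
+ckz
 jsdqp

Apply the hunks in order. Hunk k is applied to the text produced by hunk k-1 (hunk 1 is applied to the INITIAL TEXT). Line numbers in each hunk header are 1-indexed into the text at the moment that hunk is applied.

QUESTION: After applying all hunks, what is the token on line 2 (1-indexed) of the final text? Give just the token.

Answer: mvv

Derivation:
Hunk 1: at line 3 remove [bdvj,qecy] add [zry] -> 8 lines: zugbf mvv enmln zry tasad jsdqp tzq zozsf
Hunk 2: at line 1 remove [enmln,zry,tasad] add [dtcf,kygf,pfjwh] -> 8 lines: zugbf mvv dtcf kygf pfjwh jsdqp tzq zozsf
Hunk 3: at line 1 remove [dtcf] add [klu,moev,lpfj] -> 10 lines: zugbf mvv klu moev lpfj kygf pfjwh jsdqp tzq zozsf
Hunk 4: at line 1 remove [klu,moev,lpfj] add [gjmol,mhen,fvde] -> 10 lines: zugbf mvv gjmol mhen fvde kygf pfjwh jsdqp tzq zozsf
Hunk 5: at line 1 remove [gjmol,mhen] add [nrd,bhz,opsr] -> 11 lines: zugbf mvv nrd bhz opsr fvde kygf pfjwh jsdqp tzq zozsf
Hunk 6: at line 1 remove [nrd] add [dassn,nes] -> 12 lines: zugbf mvv dassn nes bhz opsr fvde kygf pfjwh jsdqp tzq zozsf
Hunk 7: at line 7 remove [kygf,pfjwh] add [ijt,ckz] -> 12 lines: zugbf mvv dassn nes bhz opsr fvde ijt ckz jsdqp tzq zozsf
Final line 2: mvv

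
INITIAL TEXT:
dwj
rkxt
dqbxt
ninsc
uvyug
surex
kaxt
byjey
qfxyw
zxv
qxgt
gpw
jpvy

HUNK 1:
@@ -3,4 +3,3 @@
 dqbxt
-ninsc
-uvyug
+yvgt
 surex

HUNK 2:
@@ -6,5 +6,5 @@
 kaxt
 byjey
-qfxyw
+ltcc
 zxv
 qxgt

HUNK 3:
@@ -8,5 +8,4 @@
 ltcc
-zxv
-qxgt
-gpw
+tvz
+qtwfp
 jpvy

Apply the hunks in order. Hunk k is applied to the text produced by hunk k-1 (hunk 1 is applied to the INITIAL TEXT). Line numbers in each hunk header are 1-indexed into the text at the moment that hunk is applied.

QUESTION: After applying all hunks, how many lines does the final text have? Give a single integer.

Hunk 1: at line 3 remove [ninsc,uvyug] add [yvgt] -> 12 lines: dwj rkxt dqbxt yvgt surex kaxt byjey qfxyw zxv qxgt gpw jpvy
Hunk 2: at line 6 remove [qfxyw] add [ltcc] -> 12 lines: dwj rkxt dqbxt yvgt surex kaxt byjey ltcc zxv qxgt gpw jpvy
Hunk 3: at line 8 remove [zxv,qxgt,gpw] add [tvz,qtwfp] -> 11 lines: dwj rkxt dqbxt yvgt surex kaxt byjey ltcc tvz qtwfp jpvy
Final line count: 11

Answer: 11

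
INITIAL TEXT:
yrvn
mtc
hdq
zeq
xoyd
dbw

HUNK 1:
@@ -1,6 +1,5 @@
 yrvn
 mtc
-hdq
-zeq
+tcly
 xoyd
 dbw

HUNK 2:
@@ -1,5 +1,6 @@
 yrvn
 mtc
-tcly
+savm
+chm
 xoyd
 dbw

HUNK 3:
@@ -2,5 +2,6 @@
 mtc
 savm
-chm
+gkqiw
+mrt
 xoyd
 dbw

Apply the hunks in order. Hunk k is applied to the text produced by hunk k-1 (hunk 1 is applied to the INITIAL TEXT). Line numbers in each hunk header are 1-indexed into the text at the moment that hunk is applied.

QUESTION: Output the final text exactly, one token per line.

Answer: yrvn
mtc
savm
gkqiw
mrt
xoyd
dbw

Derivation:
Hunk 1: at line 1 remove [hdq,zeq] add [tcly] -> 5 lines: yrvn mtc tcly xoyd dbw
Hunk 2: at line 1 remove [tcly] add [savm,chm] -> 6 lines: yrvn mtc savm chm xoyd dbw
Hunk 3: at line 2 remove [chm] add [gkqiw,mrt] -> 7 lines: yrvn mtc savm gkqiw mrt xoyd dbw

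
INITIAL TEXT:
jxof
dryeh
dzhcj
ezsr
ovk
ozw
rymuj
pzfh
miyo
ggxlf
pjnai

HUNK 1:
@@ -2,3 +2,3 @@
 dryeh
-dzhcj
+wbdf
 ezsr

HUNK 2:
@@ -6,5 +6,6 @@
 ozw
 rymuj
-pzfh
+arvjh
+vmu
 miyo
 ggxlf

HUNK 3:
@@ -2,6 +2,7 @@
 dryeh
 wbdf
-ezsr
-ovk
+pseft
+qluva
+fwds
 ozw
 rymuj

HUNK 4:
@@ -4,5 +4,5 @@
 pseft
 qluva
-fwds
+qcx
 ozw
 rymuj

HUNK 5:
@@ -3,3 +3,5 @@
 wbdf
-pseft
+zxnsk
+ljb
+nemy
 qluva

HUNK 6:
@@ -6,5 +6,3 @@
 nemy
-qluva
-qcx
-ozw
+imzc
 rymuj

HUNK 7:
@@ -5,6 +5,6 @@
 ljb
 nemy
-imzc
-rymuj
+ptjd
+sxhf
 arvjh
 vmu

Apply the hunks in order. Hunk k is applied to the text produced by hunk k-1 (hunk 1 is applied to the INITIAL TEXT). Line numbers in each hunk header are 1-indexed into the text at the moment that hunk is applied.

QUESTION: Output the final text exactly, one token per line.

Hunk 1: at line 2 remove [dzhcj] add [wbdf] -> 11 lines: jxof dryeh wbdf ezsr ovk ozw rymuj pzfh miyo ggxlf pjnai
Hunk 2: at line 6 remove [pzfh] add [arvjh,vmu] -> 12 lines: jxof dryeh wbdf ezsr ovk ozw rymuj arvjh vmu miyo ggxlf pjnai
Hunk 3: at line 2 remove [ezsr,ovk] add [pseft,qluva,fwds] -> 13 lines: jxof dryeh wbdf pseft qluva fwds ozw rymuj arvjh vmu miyo ggxlf pjnai
Hunk 4: at line 4 remove [fwds] add [qcx] -> 13 lines: jxof dryeh wbdf pseft qluva qcx ozw rymuj arvjh vmu miyo ggxlf pjnai
Hunk 5: at line 3 remove [pseft] add [zxnsk,ljb,nemy] -> 15 lines: jxof dryeh wbdf zxnsk ljb nemy qluva qcx ozw rymuj arvjh vmu miyo ggxlf pjnai
Hunk 6: at line 6 remove [qluva,qcx,ozw] add [imzc] -> 13 lines: jxof dryeh wbdf zxnsk ljb nemy imzc rymuj arvjh vmu miyo ggxlf pjnai
Hunk 7: at line 5 remove [imzc,rymuj] add [ptjd,sxhf] -> 13 lines: jxof dryeh wbdf zxnsk ljb nemy ptjd sxhf arvjh vmu miyo ggxlf pjnai

Answer: jxof
dryeh
wbdf
zxnsk
ljb
nemy
ptjd
sxhf
arvjh
vmu
miyo
ggxlf
pjnai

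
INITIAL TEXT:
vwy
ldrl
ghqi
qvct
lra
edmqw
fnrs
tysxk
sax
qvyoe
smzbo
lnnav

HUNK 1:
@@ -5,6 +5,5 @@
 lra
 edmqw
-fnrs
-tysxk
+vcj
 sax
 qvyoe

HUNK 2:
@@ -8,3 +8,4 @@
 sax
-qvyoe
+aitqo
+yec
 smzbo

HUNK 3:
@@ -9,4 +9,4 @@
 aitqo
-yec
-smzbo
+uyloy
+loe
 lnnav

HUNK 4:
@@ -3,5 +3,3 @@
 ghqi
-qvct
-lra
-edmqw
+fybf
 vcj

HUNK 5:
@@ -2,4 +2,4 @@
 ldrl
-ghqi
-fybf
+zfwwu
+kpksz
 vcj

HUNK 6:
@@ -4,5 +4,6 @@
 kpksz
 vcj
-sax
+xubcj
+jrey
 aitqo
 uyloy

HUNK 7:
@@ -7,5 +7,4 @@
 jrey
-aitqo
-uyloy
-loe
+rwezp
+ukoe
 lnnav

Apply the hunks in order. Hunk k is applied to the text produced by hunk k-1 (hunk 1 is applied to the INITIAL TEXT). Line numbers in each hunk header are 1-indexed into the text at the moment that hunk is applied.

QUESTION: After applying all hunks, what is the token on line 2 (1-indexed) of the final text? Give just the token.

Hunk 1: at line 5 remove [fnrs,tysxk] add [vcj] -> 11 lines: vwy ldrl ghqi qvct lra edmqw vcj sax qvyoe smzbo lnnav
Hunk 2: at line 8 remove [qvyoe] add [aitqo,yec] -> 12 lines: vwy ldrl ghqi qvct lra edmqw vcj sax aitqo yec smzbo lnnav
Hunk 3: at line 9 remove [yec,smzbo] add [uyloy,loe] -> 12 lines: vwy ldrl ghqi qvct lra edmqw vcj sax aitqo uyloy loe lnnav
Hunk 4: at line 3 remove [qvct,lra,edmqw] add [fybf] -> 10 lines: vwy ldrl ghqi fybf vcj sax aitqo uyloy loe lnnav
Hunk 5: at line 2 remove [ghqi,fybf] add [zfwwu,kpksz] -> 10 lines: vwy ldrl zfwwu kpksz vcj sax aitqo uyloy loe lnnav
Hunk 6: at line 4 remove [sax] add [xubcj,jrey] -> 11 lines: vwy ldrl zfwwu kpksz vcj xubcj jrey aitqo uyloy loe lnnav
Hunk 7: at line 7 remove [aitqo,uyloy,loe] add [rwezp,ukoe] -> 10 lines: vwy ldrl zfwwu kpksz vcj xubcj jrey rwezp ukoe lnnav
Final line 2: ldrl

Answer: ldrl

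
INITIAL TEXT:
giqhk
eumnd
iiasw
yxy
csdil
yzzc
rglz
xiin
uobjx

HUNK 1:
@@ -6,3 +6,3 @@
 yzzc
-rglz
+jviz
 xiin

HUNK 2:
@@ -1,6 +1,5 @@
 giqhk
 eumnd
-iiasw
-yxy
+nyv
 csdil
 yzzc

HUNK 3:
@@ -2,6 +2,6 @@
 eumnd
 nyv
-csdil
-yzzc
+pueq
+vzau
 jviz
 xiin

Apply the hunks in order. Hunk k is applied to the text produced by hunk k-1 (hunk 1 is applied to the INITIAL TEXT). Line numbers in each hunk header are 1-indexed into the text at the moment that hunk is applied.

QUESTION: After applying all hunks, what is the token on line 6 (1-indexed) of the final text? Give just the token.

Answer: jviz

Derivation:
Hunk 1: at line 6 remove [rglz] add [jviz] -> 9 lines: giqhk eumnd iiasw yxy csdil yzzc jviz xiin uobjx
Hunk 2: at line 1 remove [iiasw,yxy] add [nyv] -> 8 lines: giqhk eumnd nyv csdil yzzc jviz xiin uobjx
Hunk 3: at line 2 remove [csdil,yzzc] add [pueq,vzau] -> 8 lines: giqhk eumnd nyv pueq vzau jviz xiin uobjx
Final line 6: jviz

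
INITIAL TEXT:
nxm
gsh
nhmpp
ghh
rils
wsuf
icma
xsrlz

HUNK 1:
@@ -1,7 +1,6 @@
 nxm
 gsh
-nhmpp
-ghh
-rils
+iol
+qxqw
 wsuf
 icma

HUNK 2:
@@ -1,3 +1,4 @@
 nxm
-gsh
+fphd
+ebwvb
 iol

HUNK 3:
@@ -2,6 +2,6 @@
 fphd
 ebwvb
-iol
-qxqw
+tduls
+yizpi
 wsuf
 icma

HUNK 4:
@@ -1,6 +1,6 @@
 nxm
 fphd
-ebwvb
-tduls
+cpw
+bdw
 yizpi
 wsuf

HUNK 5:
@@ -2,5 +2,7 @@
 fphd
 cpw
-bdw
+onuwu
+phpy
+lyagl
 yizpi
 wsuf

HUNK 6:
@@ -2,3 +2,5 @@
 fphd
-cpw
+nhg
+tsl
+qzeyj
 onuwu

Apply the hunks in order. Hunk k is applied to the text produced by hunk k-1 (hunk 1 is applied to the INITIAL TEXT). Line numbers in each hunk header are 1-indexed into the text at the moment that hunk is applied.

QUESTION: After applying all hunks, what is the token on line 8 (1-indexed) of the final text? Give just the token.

Hunk 1: at line 1 remove [nhmpp,ghh,rils] add [iol,qxqw] -> 7 lines: nxm gsh iol qxqw wsuf icma xsrlz
Hunk 2: at line 1 remove [gsh] add [fphd,ebwvb] -> 8 lines: nxm fphd ebwvb iol qxqw wsuf icma xsrlz
Hunk 3: at line 2 remove [iol,qxqw] add [tduls,yizpi] -> 8 lines: nxm fphd ebwvb tduls yizpi wsuf icma xsrlz
Hunk 4: at line 1 remove [ebwvb,tduls] add [cpw,bdw] -> 8 lines: nxm fphd cpw bdw yizpi wsuf icma xsrlz
Hunk 5: at line 2 remove [bdw] add [onuwu,phpy,lyagl] -> 10 lines: nxm fphd cpw onuwu phpy lyagl yizpi wsuf icma xsrlz
Hunk 6: at line 2 remove [cpw] add [nhg,tsl,qzeyj] -> 12 lines: nxm fphd nhg tsl qzeyj onuwu phpy lyagl yizpi wsuf icma xsrlz
Final line 8: lyagl

Answer: lyagl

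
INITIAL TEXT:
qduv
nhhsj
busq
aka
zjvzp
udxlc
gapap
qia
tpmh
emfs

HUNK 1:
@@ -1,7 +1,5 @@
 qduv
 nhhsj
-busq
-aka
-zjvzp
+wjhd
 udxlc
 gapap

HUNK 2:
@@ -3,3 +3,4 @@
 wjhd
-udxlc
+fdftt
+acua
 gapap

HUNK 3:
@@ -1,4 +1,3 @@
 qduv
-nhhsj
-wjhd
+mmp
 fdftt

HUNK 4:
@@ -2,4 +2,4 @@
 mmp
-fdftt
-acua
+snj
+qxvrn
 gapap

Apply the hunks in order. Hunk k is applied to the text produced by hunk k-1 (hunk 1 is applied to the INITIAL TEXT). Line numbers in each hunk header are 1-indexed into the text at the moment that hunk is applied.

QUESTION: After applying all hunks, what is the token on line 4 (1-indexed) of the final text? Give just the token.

Hunk 1: at line 1 remove [busq,aka,zjvzp] add [wjhd] -> 8 lines: qduv nhhsj wjhd udxlc gapap qia tpmh emfs
Hunk 2: at line 3 remove [udxlc] add [fdftt,acua] -> 9 lines: qduv nhhsj wjhd fdftt acua gapap qia tpmh emfs
Hunk 3: at line 1 remove [nhhsj,wjhd] add [mmp] -> 8 lines: qduv mmp fdftt acua gapap qia tpmh emfs
Hunk 4: at line 2 remove [fdftt,acua] add [snj,qxvrn] -> 8 lines: qduv mmp snj qxvrn gapap qia tpmh emfs
Final line 4: qxvrn

Answer: qxvrn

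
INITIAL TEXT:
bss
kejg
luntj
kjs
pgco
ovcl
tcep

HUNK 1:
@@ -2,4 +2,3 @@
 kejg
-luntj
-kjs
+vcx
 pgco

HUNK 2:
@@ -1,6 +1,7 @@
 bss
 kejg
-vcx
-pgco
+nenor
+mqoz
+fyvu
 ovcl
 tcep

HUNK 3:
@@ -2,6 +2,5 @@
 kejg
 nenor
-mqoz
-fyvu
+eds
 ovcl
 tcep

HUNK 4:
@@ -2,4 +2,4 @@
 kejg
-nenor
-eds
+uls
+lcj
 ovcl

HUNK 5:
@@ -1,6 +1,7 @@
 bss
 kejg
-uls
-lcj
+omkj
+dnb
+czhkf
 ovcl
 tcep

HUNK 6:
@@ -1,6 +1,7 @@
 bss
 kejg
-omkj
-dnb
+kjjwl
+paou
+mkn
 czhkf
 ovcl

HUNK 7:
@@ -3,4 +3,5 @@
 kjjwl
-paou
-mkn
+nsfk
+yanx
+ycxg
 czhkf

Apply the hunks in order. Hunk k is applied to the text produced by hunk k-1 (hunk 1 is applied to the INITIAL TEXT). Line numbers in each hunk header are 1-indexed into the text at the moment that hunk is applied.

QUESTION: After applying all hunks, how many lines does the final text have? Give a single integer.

Hunk 1: at line 2 remove [luntj,kjs] add [vcx] -> 6 lines: bss kejg vcx pgco ovcl tcep
Hunk 2: at line 1 remove [vcx,pgco] add [nenor,mqoz,fyvu] -> 7 lines: bss kejg nenor mqoz fyvu ovcl tcep
Hunk 3: at line 2 remove [mqoz,fyvu] add [eds] -> 6 lines: bss kejg nenor eds ovcl tcep
Hunk 4: at line 2 remove [nenor,eds] add [uls,lcj] -> 6 lines: bss kejg uls lcj ovcl tcep
Hunk 5: at line 1 remove [uls,lcj] add [omkj,dnb,czhkf] -> 7 lines: bss kejg omkj dnb czhkf ovcl tcep
Hunk 6: at line 1 remove [omkj,dnb] add [kjjwl,paou,mkn] -> 8 lines: bss kejg kjjwl paou mkn czhkf ovcl tcep
Hunk 7: at line 3 remove [paou,mkn] add [nsfk,yanx,ycxg] -> 9 lines: bss kejg kjjwl nsfk yanx ycxg czhkf ovcl tcep
Final line count: 9

Answer: 9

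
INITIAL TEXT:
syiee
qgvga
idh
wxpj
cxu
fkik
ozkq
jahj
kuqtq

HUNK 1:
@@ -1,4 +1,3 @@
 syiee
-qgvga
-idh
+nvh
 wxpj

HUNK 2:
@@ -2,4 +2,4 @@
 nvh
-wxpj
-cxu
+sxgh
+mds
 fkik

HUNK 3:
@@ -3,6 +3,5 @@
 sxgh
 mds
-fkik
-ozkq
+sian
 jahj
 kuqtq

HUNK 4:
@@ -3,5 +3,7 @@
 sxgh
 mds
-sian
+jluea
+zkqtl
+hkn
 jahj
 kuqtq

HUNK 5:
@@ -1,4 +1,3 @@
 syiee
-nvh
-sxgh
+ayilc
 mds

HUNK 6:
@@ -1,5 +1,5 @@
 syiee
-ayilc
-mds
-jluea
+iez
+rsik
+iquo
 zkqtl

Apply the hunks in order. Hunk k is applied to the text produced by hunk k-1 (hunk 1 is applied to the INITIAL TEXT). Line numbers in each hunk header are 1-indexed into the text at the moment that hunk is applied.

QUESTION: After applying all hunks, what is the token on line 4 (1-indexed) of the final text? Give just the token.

Hunk 1: at line 1 remove [qgvga,idh] add [nvh] -> 8 lines: syiee nvh wxpj cxu fkik ozkq jahj kuqtq
Hunk 2: at line 2 remove [wxpj,cxu] add [sxgh,mds] -> 8 lines: syiee nvh sxgh mds fkik ozkq jahj kuqtq
Hunk 3: at line 3 remove [fkik,ozkq] add [sian] -> 7 lines: syiee nvh sxgh mds sian jahj kuqtq
Hunk 4: at line 3 remove [sian] add [jluea,zkqtl,hkn] -> 9 lines: syiee nvh sxgh mds jluea zkqtl hkn jahj kuqtq
Hunk 5: at line 1 remove [nvh,sxgh] add [ayilc] -> 8 lines: syiee ayilc mds jluea zkqtl hkn jahj kuqtq
Hunk 6: at line 1 remove [ayilc,mds,jluea] add [iez,rsik,iquo] -> 8 lines: syiee iez rsik iquo zkqtl hkn jahj kuqtq
Final line 4: iquo

Answer: iquo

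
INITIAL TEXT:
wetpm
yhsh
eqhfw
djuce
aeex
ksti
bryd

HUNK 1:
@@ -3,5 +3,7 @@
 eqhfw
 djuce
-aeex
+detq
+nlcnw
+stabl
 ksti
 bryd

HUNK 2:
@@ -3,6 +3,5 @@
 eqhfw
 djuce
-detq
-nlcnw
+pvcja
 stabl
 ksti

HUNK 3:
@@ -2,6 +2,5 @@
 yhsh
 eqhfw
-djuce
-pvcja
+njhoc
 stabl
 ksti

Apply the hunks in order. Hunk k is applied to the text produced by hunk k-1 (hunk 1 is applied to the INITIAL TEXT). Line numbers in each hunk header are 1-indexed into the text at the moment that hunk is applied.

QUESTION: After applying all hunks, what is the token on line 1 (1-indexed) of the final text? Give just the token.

Hunk 1: at line 3 remove [aeex] add [detq,nlcnw,stabl] -> 9 lines: wetpm yhsh eqhfw djuce detq nlcnw stabl ksti bryd
Hunk 2: at line 3 remove [detq,nlcnw] add [pvcja] -> 8 lines: wetpm yhsh eqhfw djuce pvcja stabl ksti bryd
Hunk 3: at line 2 remove [djuce,pvcja] add [njhoc] -> 7 lines: wetpm yhsh eqhfw njhoc stabl ksti bryd
Final line 1: wetpm

Answer: wetpm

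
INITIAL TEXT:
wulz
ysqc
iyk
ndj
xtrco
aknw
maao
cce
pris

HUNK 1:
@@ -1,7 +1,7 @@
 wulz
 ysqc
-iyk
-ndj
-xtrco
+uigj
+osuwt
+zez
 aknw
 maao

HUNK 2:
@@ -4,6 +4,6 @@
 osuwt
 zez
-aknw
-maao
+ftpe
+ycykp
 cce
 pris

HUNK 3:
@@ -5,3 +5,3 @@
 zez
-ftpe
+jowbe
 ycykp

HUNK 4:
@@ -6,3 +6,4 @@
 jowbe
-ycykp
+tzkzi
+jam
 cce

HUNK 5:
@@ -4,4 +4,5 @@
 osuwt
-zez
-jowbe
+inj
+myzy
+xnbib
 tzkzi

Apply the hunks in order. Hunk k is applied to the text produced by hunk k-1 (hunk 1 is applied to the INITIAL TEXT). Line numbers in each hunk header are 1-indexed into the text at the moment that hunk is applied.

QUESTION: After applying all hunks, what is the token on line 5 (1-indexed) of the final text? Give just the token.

Hunk 1: at line 1 remove [iyk,ndj,xtrco] add [uigj,osuwt,zez] -> 9 lines: wulz ysqc uigj osuwt zez aknw maao cce pris
Hunk 2: at line 4 remove [aknw,maao] add [ftpe,ycykp] -> 9 lines: wulz ysqc uigj osuwt zez ftpe ycykp cce pris
Hunk 3: at line 5 remove [ftpe] add [jowbe] -> 9 lines: wulz ysqc uigj osuwt zez jowbe ycykp cce pris
Hunk 4: at line 6 remove [ycykp] add [tzkzi,jam] -> 10 lines: wulz ysqc uigj osuwt zez jowbe tzkzi jam cce pris
Hunk 5: at line 4 remove [zez,jowbe] add [inj,myzy,xnbib] -> 11 lines: wulz ysqc uigj osuwt inj myzy xnbib tzkzi jam cce pris
Final line 5: inj

Answer: inj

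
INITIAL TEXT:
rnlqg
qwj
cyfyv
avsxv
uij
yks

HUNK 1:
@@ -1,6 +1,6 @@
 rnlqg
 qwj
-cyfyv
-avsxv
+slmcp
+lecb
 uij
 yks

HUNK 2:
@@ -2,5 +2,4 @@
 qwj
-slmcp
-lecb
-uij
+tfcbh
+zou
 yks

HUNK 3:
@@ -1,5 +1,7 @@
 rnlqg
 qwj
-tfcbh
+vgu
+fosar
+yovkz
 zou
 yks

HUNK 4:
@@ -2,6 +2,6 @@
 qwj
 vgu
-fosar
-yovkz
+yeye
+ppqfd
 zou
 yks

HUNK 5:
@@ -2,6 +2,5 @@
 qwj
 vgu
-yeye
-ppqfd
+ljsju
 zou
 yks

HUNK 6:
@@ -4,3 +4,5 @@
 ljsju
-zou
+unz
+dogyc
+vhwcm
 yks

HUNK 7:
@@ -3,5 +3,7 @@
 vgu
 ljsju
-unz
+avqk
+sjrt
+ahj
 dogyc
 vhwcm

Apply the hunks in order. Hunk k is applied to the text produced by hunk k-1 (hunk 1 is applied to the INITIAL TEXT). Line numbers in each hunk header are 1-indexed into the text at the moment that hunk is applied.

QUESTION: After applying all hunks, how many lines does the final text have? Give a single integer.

Answer: 10

Derivation:
Hunk 1: at line 1 remove [cyfyv,avsxv] add [slmcp,lecb] -> 6 lines: rnlqg qwj slmcp lecb uij yks
Hunk 2: at line 2 remove [slmcp,lecb,uij] add [tfcbh,zou] -> 5 lines: rnlqg qwj tfcbh zou yks
Hunk 3: at line 1 remove [tfcbh] add [vgu,fosar,yovkz] -> 7 lines: rnlqg qwj vgu fosar yovkz zou yks
Hunk 4: at line 2 remove [fosar,yovkz] add [yeye,ppqfd] -> 7 lines: rnlqg qwj vgu yeye ppqfd zou yks
Hunk 5: at line 2 remove [yeye,ppqfd] add [ljsju] -> 6 lines: rnlqg qwj vgu ljsju zou yks
Hunk 6: at line 4 remove [zou] add [unz,dogyc,vhwcm] -> 8 lines: rnlqg qwj vgu ljsju unz dogyc vhwcm yks
Hunk 7: at line 3 remove [unz] add [avqk,sjrt,ahj] -> 10 lines: rnlqg qwj vgu ljsju avqk sjrt ahj dogyc vhwcm yks
Final line count: 10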